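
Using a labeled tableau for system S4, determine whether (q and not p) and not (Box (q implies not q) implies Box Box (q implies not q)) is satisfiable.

Unsatisfiable (every branch closes)

1. (q and not p) and not (Box (q implies not q) implies Box Box (q implies not q)), u
2. q and not p, u   [and-rule on 1]
3. not (Box (q implies not q) implies Box Box (q implies not q)), u   [and-rule on 1]
4. q, u   [and-rule on 2]
5. not p, u   [and-rule on 2]
6. Box (q implies not q), u   [neg-implies-rule on 3]
7. not Box Box (q implies not q), u   [neg-implies-rule on 3]
8. q implies not q, u   [Box-rule on 6 via uRu]
9. not q, u   [implies-rule on 8 (branches; this branch)]
Accessibility: uRu
Branch closes: q and not q both at u.
All branches of the tableau close; one closing branch shown above.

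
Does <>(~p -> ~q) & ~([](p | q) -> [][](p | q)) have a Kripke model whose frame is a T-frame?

1. <>(~p -> ~q) & ~([](p | q) -> [][](p | q)), w0
2. <>(~p -> ~q), w0
3. ~([](p | q) -> [][](p | q)), w0
4. [](p | q), w0
5. ~[][](p | q), w0
6. p | q, w0
7. q, w0
8. ~p -> ~q, w1
9. p | q, w1
10. ~q, w1
11. p, w1
12. ~[](p | q), w2
13. p | q, w2
14. q, w2
15. ~(p | q), w3
16. ~p, w3
17. ~q, w3
Accessibility: w0Rw0, w0Rw1, w0Rw2, w1Rw1, w2Rw2, w2Rw3, w3Rw3

Satisfiable (open branch found)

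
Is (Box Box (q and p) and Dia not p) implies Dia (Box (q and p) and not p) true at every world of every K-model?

Tableau for the negation not ((Box Box (q and p) and Dia not p) implies Dia (Box (q and p) and not p)):
1. not ((Box Box (q and p) and Dia not p) implies Dia (Box (q and p) and not p)), w0
2. Box Box (q and p) and Dia not p, w0   [neg-implies-rule on 1]
3. not Dia (Box (q and p) and not p), w0   [neg-implies-rule on 1]
4. Box Box (q and p), w0   [and-rule on 2]
5. Dia not p, w0   [and-rule on 2]
6. not p, w1   [Dia-rule on 5: fresh world w1, w0Rw1]
7. not (Box (q and p) and not p), w1   [neg-Dia-rule on 3 via w0Rw1]
8. Box (q and p), w1   [Box-rule on 4 via w0Rw1]
9. not Box (q and p), w1   [neg-and-rule on 7 (branches; this branch)]
10. not (q and p), w2   [neg-Box-rule on 9: fresh world w2, w1Rw2]
11. q and p, w2   [Box-rule on 8 via w1Rw2]
12. q, w2   [and-rule on 11]
13. p, w2   [and-rule on 11]
14. not p, w2   [neg-and-rule on 10 (branches; this branch)]
Accessibility: w0Rw1, w1Rw2
Branch closes: p and not p both at w2.
All branches of the negation close; one closing branch shown above.

Valid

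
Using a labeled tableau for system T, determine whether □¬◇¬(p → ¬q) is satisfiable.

1. □¬◇¬(p → ¬q), w0
2. ¬◇¬(p → ¬q), w0   [□-rule on 1 via w0Rw0]
3. p → ¬q, w0   [¬◇-rule on 2 via w0Rw0]
4. ¬q, w0   [→-rule on 3 (branches; this branch)]
Accessibility: w0Rw0

Satisfiable (open branch found)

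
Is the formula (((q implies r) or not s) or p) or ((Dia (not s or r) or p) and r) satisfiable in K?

1. (((q implies r) or not s) or p) or ((Dia (not s or r) or p) and r), u
2. (Dia (not s or r) or p) and r, u
3. Dia (not s or r) or p, u
4. r, u
5. p, u

Satisfiable (open branch found)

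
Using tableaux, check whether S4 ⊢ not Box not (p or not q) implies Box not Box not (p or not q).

No, not valid

Tableau for the negation not (not Box not (p or not q) implies Box not Box not (p or not q)):
1. not (not Box not (p or not q) implies Box not Box not (p or not q)), 0
2. not Box not (p or not q), 0
3. not Box not Box not (p or not q), 0
4. p or not q, 1
5. not q, 1
6. Box not (p or not q), 2
7. not (p or not q), 2
8. not p, 2
9. q, 2
Accessibility: 0R0, 0R1, 0R2, 1R1, 2R2
The negation has an open branch (countermodel exists).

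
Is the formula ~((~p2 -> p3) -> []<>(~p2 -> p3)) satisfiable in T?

Yes, satisfiable

1. ~((~p2 -> p3) -> []<>(~p2 -> p3)), 0
2. ~p2 -> p3, 0
3. ~[]<>(~p2 -> p3), 0
4. p3, 0
5. ~<>(~p2 -> p3), 1
6. ~(~p2 -> p3), 1
7. ~p2, 1
8. ~p3, 1
Accessibility: 0R0, 0R1, 1R1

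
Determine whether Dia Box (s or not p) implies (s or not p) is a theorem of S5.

Valid in S5

Tableau for the negation not (Dia Box (s or not p) implies (s or not p)):
1. not (Dia Box (s or not p) implies (s or not p)), w0
2. Dia Box (s or not p), w0
3. not (s or not p), w0
4. not s, w0
5. p, w0
6. Box (s or not p), w1
7. s or not p, w0
8. s or not p, w1
9. not p, w0
Accessibility: w0Rw0, w0Rw1, w1Rw0, w1Rw1
Branch closes: p and not p both at w0.
Every branch of the negation's tableau closes; the branch above is one of them.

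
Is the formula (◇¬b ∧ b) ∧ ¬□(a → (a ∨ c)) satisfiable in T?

Unsatisfiable

1. (◇¬b ∧ b) ∧ ¬□(a → (a ∨ c)), w0
2. ◇¬b ∧ b, w0
3. ¬□(a → (a ∨ c)), w0
4. ◇¬b, w0
5. b, w0
6. ¬(a → (a ∨ c)), w1
7. a, w1
8. ¬(a ∨ c), w1
9. ¬a, w1
10. ¬c, w1
Accessibility: w0Rw0, w0Rw1, w1Rw1
Branch closes: a and ¬a both at w1.
All branches of the tableau close; one closing branch shown above.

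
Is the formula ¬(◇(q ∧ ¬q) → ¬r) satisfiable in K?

1. ¬(◇(q ∧ ¬q) → ¬r), u
2. ◇(q ∧ ¬q), u   [¬→-rule on 1]
3. r, u   [¬→-rule on 1]
4. q ∧ ¬q, v   [◇-rule on 2: fresh world v, uRv]
5. q, v   [∧-rule on 4]
6. ¬q, v   [∧-rule on 4]
Accessibility: uRv
Branch closes: q and ¬q both at v.
Every branch closes; the branch above is one of them.

Unsatisfiable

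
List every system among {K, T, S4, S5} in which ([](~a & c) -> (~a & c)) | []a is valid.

T, S4, S5

K-tableau for the negation ~(([](~a & c) -> (~a & c)) | []a):
1. ~(([](~a & c) -> (~a & c)) | []a), u
2. ~([](~a & c) -> (~a & c)), u
3. ~[]a, u
4. [](~a & c), u
5. ~(~a & c), u
6. ~c, u
7. ~a, v
8. ~a & c, v
9. c, v
Accessibility: uRv
Complete open branch: countermodel on a K-frame, so not valid in K.
T-tableau for the negation ~(([](~a & c) -> (~a & c)) | []a):
1. ~(([](~a & c) -> (~a & c)) | []a), u
2. ~([](~a & c) -> (~a & c)), u
3. ~[]a, u
4. [](~a & c), u
5. ~(~a & c), u
6. ~a & c, u
7. ~a, u
8. c, u
9. ~c, u
Accessibility: uRu
Branch closes: c and ~c both at u.
Every branch closes (one shown): valid in T, hence also in S4, S5 (every theorem of T is a theorem of S4 and S5).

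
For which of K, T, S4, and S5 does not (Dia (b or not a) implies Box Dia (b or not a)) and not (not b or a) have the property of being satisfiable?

S4-tableau for the formula:
1. not (Dia (b or not a) implies Box Dia (b or not a)) and not (not b or a), w0
2. not (Dia (b or not a) implies Box Dia (b or not a)), w0
3. not (not b or a), w0
4. Dia (b or not a), w0
5. not Box Dia (b or not a), w0
6. b, w0
7. not a, w0
8. b or not a, w1
9. not a, w1
10. not Dia (b or not a), w2
11. not (b or not a), w2
12. not b, w2
13. a, w2
Accessibility: w0Rw0, w0Rw1, w0Rw2, w1Rw1, w2Rw2
Complete open branch: satisfiable in S4, hence also in K, T (this S4-model is also a K-model and a T-model).
S5-tableau for the formula:
1. not (Dia (b or not a) implies Box Dia (b or not a)) and not (not b or a), w0
2. not (Dia (b or not a) implies Box Dia (b or not a)), w0
3. not (not b or a), w0
4. Dia (b or not a), w0
5. not Box Dia (b or not a), w0
6. b, w0
7. not a, w0
8. b or not a, w1
9. not a, w1
10. not Dia (b or not a), w2
11. not (b or not a), w0
12. not b, w0
13. a, w0
Accessibility: w0Rw0, w0Rw1, w0Rw2, w1Rw0, w1Rw1, w1Rw2, w2Rw0, w2Rw1, w2Rw2
Branch closes: b and not b both at w0.
Every branch closes (one shown): unsatisfiable in S5.

K, T, S4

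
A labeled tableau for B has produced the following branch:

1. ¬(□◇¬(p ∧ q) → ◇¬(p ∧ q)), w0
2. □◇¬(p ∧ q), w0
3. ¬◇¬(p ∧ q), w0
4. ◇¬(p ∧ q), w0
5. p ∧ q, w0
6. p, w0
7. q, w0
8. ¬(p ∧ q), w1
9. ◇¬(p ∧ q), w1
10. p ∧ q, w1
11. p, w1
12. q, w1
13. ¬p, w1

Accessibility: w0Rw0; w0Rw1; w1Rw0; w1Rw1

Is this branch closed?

Yes, closed

Both p and ¬p appear at w1.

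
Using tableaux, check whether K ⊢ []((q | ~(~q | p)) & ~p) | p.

Not valid

Tableau for the negation ~([]((q | ~(~q | p)) & ~p) | p):
1. ~([]((q | ~(~q | p)) & ~p) | p), 0
2. ~[]((q | ~(~q | p)) & ~p), 0
3. ~p, 0
4. ~((q | ~(~q | p)) & ~p), 1
5. p, 1
Accessibility: 0R1
The negation has an open branch (countermodel exists).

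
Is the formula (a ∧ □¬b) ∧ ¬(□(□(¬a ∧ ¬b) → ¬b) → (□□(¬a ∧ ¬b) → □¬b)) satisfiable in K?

1. (a ∧ □¬b) ∧ ¬(□(□(¬a ∧ ¬b) → ¬b) → (□□(¬a ∧ ¬b) → □¬b)), u
2. a ∧ □¬b, u
3. ¬(□(□(¬a ∧ ¬b) → ¬b) → (□□(¬a ∧ ¬b) → □¬b)), u
4. a, u
5. □¬b, u
6. □(□(¬a ∧ ¬b) → ¬b), u
7. ¬(□□(¬a ∧ ¬b) → □¬b), u
8. □□(¬a ∧ ¬b), u
9. ¬□¬b, u
10. b, v
11. ¬b, v
Accessibility: uRv
Branch closes: b and ¬b both at v.
(One branch shown.) All branches close.

Unsatisfiable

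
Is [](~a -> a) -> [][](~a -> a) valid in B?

Tableau for the negation ~([](~a -> a) -> [][](~a -> a)):
1. ~([](~a -> a) -> [][](~a -> a)), 0
2. [](~a -> a), 0   [~->-rule on 1]
3. ~[][](~a -> a), 0   [~->-rule on 1]
4. ~a -> a, 0   [[]-rule on 2 via 0R0]
5. a, 0   [->-rule on 4 (branches; this branch)]
6. ~[](~a -> a), 1   [~[]-rule on 3: fresh world 1, 0R1]
7. ~a -> a, 1   [[]-rule on 2 via 0R1]
8. a, 1   [->-rule on 7 (branches; this branch)]
9. ~(~a -> a), 2   [~[]-rule on 6: fresh world 2, 1R2]
10. ~a, 2   [~->-rule on 9]
Accessibility: 0R0, 0R1, 1R0, 1R1, 1R2, 2R1, 2R2
The negation has an open branch (countermodel exists).

Not valid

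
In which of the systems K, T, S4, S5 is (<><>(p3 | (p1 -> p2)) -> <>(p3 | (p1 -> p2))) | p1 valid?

T-tableau for the negation ~((<><>(p3 | (p1 -> p2)) -> <>(p3 | (p1 -> p2))) | p1):
1. ~((<><>(p3 | (p1 -> p2)) -> <>(p3 | (p1 -> p2))) | p1), u
2. ~(<><>(p3 | (p1 -> p2)) -> <>(p3 | (p1 -> p2))), u
3. ~p1, u
4. <><>(p3 | (p1 -> p2)), u
5. ~<>(p3 | (p1 -> p2)), u
6. ~(p3 | (p1 -> p2)), u
7. ~p3, u
8. ~(p1 -> p2), u
9. p1, u
10. ~p2, u
Accessibility: uRu
Branch closes: p1 and ~p1 both at u.
Every branch closes (one shown): valid in T, hence also in S4, S5 (every theorem of T is a theorem of S4 and S5).
K-tableau for the negation ~((<><>(p3 | (p1 -> p2)) -> <>(p3 | (p1 -> p2))) | p1):
1. ~((<><>(p3 | (p1 -> p2)) -> <>(p3 | (p1 -> p2))) | p1), u
2. ~(<><>(p3 | (p1 -> p2)) -> <>(p3 | (p1 -> p2))), u
3. ~p1, u
4. <><>(p3 | (p1 -> p2)), u
5. ~<>(p3 | (p1 -> p2)), u
6. <>(p3 | (p1 -> p2)), v
7. ~(p3 | (p1 -> p2)), v
8. ~p3, v
9. ~(p1 -> p2), v
10. p1, v
11. ~p2, v
12. p3 | (p1 -> p2), w
13. p1 -> p2, w
14. p2, w
Accessibility: uRv, vRw
Complete open branch: countermodel on a K-frame, so not valid in K.

T, S4, S5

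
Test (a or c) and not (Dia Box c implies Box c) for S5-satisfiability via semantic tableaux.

No, unsatisfiable

1. (a or c) and not (Dia Box c implies Box c), u
2. a or c, u   [and-rule on 1]
3. not (Dia Box c implies Box c), u   [and-rule on 1]
4. Dia Box c, u   [neg-implies-rule on 3]
5. not Box c, u   [neg-implies-rule on 3]
6. a, u   [or-rule on 2 (branches; this branch)]
7. Box c, v   [Dia-rule on 4: fresh world v, uRv]
8. c, u   [Box-rule on 7 via vRu]
9. c, v   [Box-rule on 7 via vRv]
10. not c, w   [neg-Box-rule on 5: fresh world w, uRw]
11. c, w   [Box-rule on 7 via vRw]
Accessibility: uRu, uRv, uRw, vRu, vRv, vRw, wRu, wRv, wRw
Branch closes: c and not c both at w.
(One branch shown.) All branches close.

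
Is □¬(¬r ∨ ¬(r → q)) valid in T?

Tableau for the negation ¬□¬(¬r ∨ ¬(r → q)):
1. ¬□¬(¬r ∨ ¬(r → q)), w0
2. ¬r ∨ ¬(r → q), w1   [¬□-rule on 1: fresh world w1, w0Rw1]
3. ¬(r → q), w1   [∨-rule on 2 (branches; this branch)]
4. r, w1   [¬→-rule on 3]
5. ¬q, w1   [¬→-rule on 3]
Accessibility: w0Rw0, w0Rw1, w1Rw1
The negation has an open branch (countermodel exists).

Not valid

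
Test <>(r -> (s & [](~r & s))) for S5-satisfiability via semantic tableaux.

Satisfiable (open branch found)

1. <>(r -> (s & [](~r & s))), 0
2. r -> (s & [](~r & s)), 1
3. s & [](~r & s), 1
4. s, 1
5. [](~r & s), 1
6. ~r & s, 0
7. ~r, 0
8. s, 0
9. ~r & s, 1
10. ~r, 1
Accessibility: 0R0, 0R1, 1R0, 1R1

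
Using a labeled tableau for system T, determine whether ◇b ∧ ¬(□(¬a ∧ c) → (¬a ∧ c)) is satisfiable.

Unsatisfiable (every branch closes)

1. ◇b ∧ ¬(□(¬a ∧ c) → (¬a ∧ c)), u
2. ◇b, u
3. ¬(□(¬a ∧ c) → (¬a ∧ c)), u
4. □(¬a ∧ c), u
5. ¬(¬a ∧ c), u
6. ¬a ∧ c, u
7. ¬a, u
8. c, u
9. ¬c, u
Accessibility: uRu
Branch closes: c and ¬c both at u.
Every branch closes; the branch above is one of them.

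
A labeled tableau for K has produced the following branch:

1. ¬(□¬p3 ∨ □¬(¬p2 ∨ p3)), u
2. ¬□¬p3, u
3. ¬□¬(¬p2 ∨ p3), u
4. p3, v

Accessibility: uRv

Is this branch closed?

No atom appears with both signs at the same world.

No, open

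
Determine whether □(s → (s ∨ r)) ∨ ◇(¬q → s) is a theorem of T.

Tableau for the negation ¬(□(s → (s ∨ r)) ∨ ◇(¬q → s)):
1. ¬(□(s → (s ∨ r)) ∨ ◇(¬q → s)), u
2. ¬□(s → (s ∨ r)), u   [¬∨-rule on 1]
3. ¬◇(¬q → s), u   [¬∨-rule on 1]
4. ¬(¬q → s), u   [¬◇-rule on 3 via uRu]
5. ¬q, u   [¬→-rule on 4]
6. ¬s, u   [¬→-rule on 4]
7. ¬(s → (s ∨ r)), v   [¬□-rule on 2: fresh world v, uRv]
8. s, v   [¬→-rule on 7]
9. ¬(s ∨ r), v   [¬→-rule on 7]
10. ¬s, v   [¬∨-rule on 9]
11. ¬r, v   [¬∨-rule on 9]
Accessibility: uRu, uRv, vRv
Branch closes: s and ¬s both at v.
All branches of the negation close; one closing branch shown above.

Valid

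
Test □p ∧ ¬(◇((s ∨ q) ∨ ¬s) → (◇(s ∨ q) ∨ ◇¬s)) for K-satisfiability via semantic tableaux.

1. □p ∧ ¬(◇((s ∨ q) ∨ ¬s) → (◇(s ∨ q) ∨ ◇¬s)), w0
2. □p, w0
3. ¬(◇((s ∨ q) ∨ ¬s) → (◇(s ∨ q) ∨ ◇¬s)), w0
4. ◇((s ∨ q) ∨ ¬s), w0
5. ¬(◇(s ∨ q) ∨ ◇¬s), w0
6. ¬◇(s ∨ q), w0
7. ¬◇¬s, w0
8. (s ∨ q) ∨ ¬s, w1
9. p, w1
10. ¬(s ∨ q), w1
11. ¬s, w1
12. ¬q, w1
13. s, w1
Accessibility: w0Rw1
Branch closes: s and ¬s both at w1.
Every branch closes; the branch above is one of them.

No, unsatisfiable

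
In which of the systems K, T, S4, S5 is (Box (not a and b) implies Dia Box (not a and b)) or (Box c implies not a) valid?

T, S4, S5

K-tableau for the negation not ((Box (not a and b) implies Dia Box (not a and b)) or (Box c implies not a)):
1. not ((Box (not a and b) implies Dia Box (not a and b)) or (Box c implies not a)), 0
2. not (Box (not a and b) implies Dia Box (not a and b)), 0
3. not (Box c implies not a), 0
4. Box (not a and b), 0
5. not Dia Box (not a and b), 0
6. Box c, 0
7. a, 0
Complete open branch: countermodel on a K-frame, so not valid in K.
T-tableau for the negation not ((Box (not a and b) implies Dia Box (not a and b)) or (Box c implies not a)):
1. not ((Box (not a and b) implies Dia Box (not a and b)) or (Box c implies not a)), 0
2. not (Box (not a and b) implies Dia Box (not a and b)), 0
3. not (Box c implies not a), 0
4. Box (not a and b), 0
5. not Dia Box (not a and b), 0
6. Box c, 0
7. a, 0
8. not a and b, 0
9. not a, 0
10. b, 0
Accessibility: 0R0
Branch closes: a and not a both at 0.
Every branch closes (one shown): valid in T, hence also in S4, S5 (every theorem of T is a theorem of S4 and S5).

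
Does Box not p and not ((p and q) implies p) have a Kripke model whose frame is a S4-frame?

1. Box not p and not ((p and q) implies p), u
2. Box not p, u   [and-rule on 1]
3. not ((p and q) implies p), u   [and-rule on 1]
4. p and q, u   [neg-implies-rule on 3]
5. not p, u   [neg-implies-rule on 3]
6. p, u   [and-rule on 4]
7. q, u   [and-rule on 4]
Accessibility: uRu
Branch closes: p and not p both at u.
(One branch shown.) All branches close.

Unsatisfiable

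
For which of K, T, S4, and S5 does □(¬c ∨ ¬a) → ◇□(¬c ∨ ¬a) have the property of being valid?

T, S4, S5

T-tableau for the negation ¬(□(¬c ∨ ¬a) → ◇□(¬c ∨ ¬a)):
1. ¬(□(¬c ∨ ¬a) → ◇□(¬c ∨ ¬a)), w0
2. □(¬c ∨ ¬a), w0   [¬→-rule on 1]
3. ¬◇□(¬c ∨ ¬a), w0   [¬→-rule on 1]
4. ¬c ∨ ¬a, w0   [□-rule on 2 via w0Rw0]
5. ¬□(¬c ∨ ¬a), w0   [¬◇-rule on 3 via w0Rw0]
6. ¬a, w0   [∨-rule on 4 (branches; this branch)]
7. ¬(¬c ∨ ¬a), w1   [¬□-rule on 5: fresh world w1, w0Rw1]
8. c, w1   [¬∨-rule on 7]
9. a, w1   [¬∨-rule on 7]
10. ¬c ∨ ¬a, w1   [□-rule on 2 via w0Rw1]
11. ¬□(¬c ∨ ¬a), w1   [¬◇-rule on 3 via w0Rw1]
12. ¬a, w1   [∨-rule on 10 (branches; this branch)]
Accessibility: w0Rw0, w0Rw1, w1Rw1
Branch closes: a and ¬a both at w1.
Every branch closes (one shown): valid in T, hence also in S4, S5 (every theorem of T is a theorem of S4 and S5).
K-tableau for the negation ¬(□(¬c ∨ ¬a) → ◇□(¬c ∨ ¬a)):
1. ¬(□(¬c ∨ ¬a) → ◇□(¬c ∨ ¬a)), w0
2. □(¬c ∨ ¬a), w0   [¬→-rule on 1]
3. ¬◇□(¬c ∨ ¬a), w0   [¬→-rule on 1]
Complete open branch: countermodel on a K-frame, so not valid in K.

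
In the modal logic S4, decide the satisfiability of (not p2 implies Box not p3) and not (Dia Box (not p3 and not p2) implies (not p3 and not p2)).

Yes, satisfiable

1. (not p2 implies Box not p3) and not (Dia Box (not p3 and not p2) implies (not p3 and not p2)), u
2. not p2 implies Box not p3, u   [and-rule on 1]
3. not (Dia Box (not p3 and not p2) implies (not p3 and not p2)), u   [and-rule on 1]
4. Dia Box (not p3 and not p2), u   [neg-implies-rule on 3]
5. not (not p3 and not p2), u   [neg-implies-rule on 3]
6. Box not p3, u   [implies-rule on 2 (branches; this branch)]
7. not p3, u   [Box-rule on 6 via uRu]
8. p2, u   [neg-and-rule on 5 (branches; this branch)]
9. Box (not p3 and not p2), v   [Dia-rule on 4: fresh world v, uRv]
10. not p3, v   [Box-rule on 6 via uRv]
11. not p3 and not p2, v   [Box-rule on 9 via vRv]
12. not p2, v   [and-rule on 11]
Accessibility: uRu, uRv, vRv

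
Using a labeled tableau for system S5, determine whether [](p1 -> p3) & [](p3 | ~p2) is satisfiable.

1. [](p1 -> p3) & [](p3 | ~p2), 0
2. [](p1 -> p3), 0
3. [](p3 | ~p2), 0
4. p1 -> p3, 0
5. p3 | ~p2, 0
6. p3, 0
7. ~p2, 0
Accessibility: 0R0

Satisfiable (open branch found)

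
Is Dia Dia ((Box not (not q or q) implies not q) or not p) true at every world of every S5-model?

Valid in S5

Tableau for the negation not Dia Dia ((Box not (not q or q) implies not q) or not p):
1. not Dia Dia ((Box not (not q or q) implies not q) or not p), 0
2. not Dia ((Box not (not q or q) implies not q) or not p), 0
3. not ((Box not (not q or q) implies not q) or not p), 0
4. not (Box not (not q or q) implies not q), 0
5. p, 0
6. Box not (not q or q), 0
7. q, 0
8. not (not q or q), 0
9. not q, 0
Accessibility: 0R0
Branch closes: q and not q both at 0.
Every branch of the negation's tableau closes; the branch above is one of them.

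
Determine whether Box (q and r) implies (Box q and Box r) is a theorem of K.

Valid

Tableau for the negation not (Box (q and r) implies (Box q and Box r)):
1. not (Box (q and r) implies (Box q and Box r)), u
2. Box (q and r), u
3. not (Box q and Box r), u
4. not Box r, u
5. not r, v
6. q and r, v
7. q, v
8. r, v
Accessibility: uRv
Branch closes: r and not r both at v.
Every branch of the negation's tableau closes; the branch above is one of them.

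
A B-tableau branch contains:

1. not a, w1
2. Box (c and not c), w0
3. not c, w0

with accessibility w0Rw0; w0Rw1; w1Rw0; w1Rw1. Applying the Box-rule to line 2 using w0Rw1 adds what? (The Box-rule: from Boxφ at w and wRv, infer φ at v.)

c and not c, w1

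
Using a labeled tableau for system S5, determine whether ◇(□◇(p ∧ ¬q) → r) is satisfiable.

1. ◇(□◇(p ∧ ¬q) → r), 0
2. □◇(p ∧ ¬q) → r, 1
3. r, 1
Accessibility: 0R0, 0R1, 1R0, 1R1

Satisfiable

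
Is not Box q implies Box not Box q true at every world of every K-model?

Invalid (countermodel exists)

Tableau for the negation not (not Box q implies Box not Box q):
1. not (not Box q implies Box not Box q), w0
2. not Box q, w0
3. not Box not Box q, w0
4. not q, w1
5. Box q, w2
Accessibility: w0Rw1, w0Rw2
The negation has an open branch (countermodel exists).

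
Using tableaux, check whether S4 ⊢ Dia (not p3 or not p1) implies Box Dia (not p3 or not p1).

Tableau for the negation not (Dia (not p3 or not p1) implies Box Dia (not p3 or not p1)):
1. not (Dia (not p3 or not p1) implies Box Dia (not p3 or not p1)), w0
2. Dia (not p3 or not p1), w0   [neg-implies-rule on 1]
3. not Box Dia (not p3 or not p1), w0   [neg-implies-rule on 1]
4. not p3 or not p1, w1   [Dia-rule on 2: fresh world w1, w0Rw1]
5. not p1, w1   [or-rule on 4 (branches; this branch)]
6. not Dia (not p3 or not p1), w2   [neg-Box-rule on 3: fresh world w2, w0Rw2]
7. not (not p3 or not p1), w2   [neg-Dia-rule on 6 via w2Rw2]
8. p3, w2   [neg-or-rule on 7]
9. p1, w2   [neg-or-rule on 7]
Accessibility: w0Rw0, w0Rw1, w0Rw2, w1Rw1, w2Rw2
The negation has an open branch (countermodel exists).

No, not valid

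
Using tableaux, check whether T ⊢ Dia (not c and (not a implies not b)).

Not valid

Tableau for the negation not Dia (not c and (not a implies not b)):
1. not Dia (not c and (not a implies not b)), w0
2. not (not c and (not a implies not b)), w0
3. not (not a implies not b), w0
4. not a, w0
5. b, w0
Accessibility: w0Rw0
The negation has an open branch (countermodel exists).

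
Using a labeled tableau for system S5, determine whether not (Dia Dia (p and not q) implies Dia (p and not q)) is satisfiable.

1. not (Dia Dia (p and not q) implies Dia (p and not q)), u
2. Dia Dia (p and not q), u
3. not Dia (p and not q), u
4. not (p and not q), u
5. q, u
6. Dia (p and not q), v
7. not (p and not q), v
8. q, v
9. p and not q, w
10. p, w
11. not q, w
12. not (p and not q), w
13. q, w
Accessibility: uRu, uRv, uRw, vRu, vRv, vRw, wRu, wRv, wRw
Branch closes: q and not q both at w.
All branches of the tableau close; one closing branch shown above.

Unsatisfiable (every branch closes)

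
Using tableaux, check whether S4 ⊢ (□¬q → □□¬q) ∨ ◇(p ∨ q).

Valid in S4

Tableau for the negation ¬((□¬q → □□¬q) ∨ ◇(p ∨ q)):
1. ¬((□¬q → □□¬q) ∨ ◇(p ∨ q)), 0
2. ¬(□¬q → □□¬q), 0
3. ¬◇(p ∨ q), 0
4. □¬q, 0
5. ¬□□¬q, 0
6. ¬(p ∨ q), 0
7. ¬p, 0
8. ¬q, 0
9. ¬□¬q, 1
10. ¬(p ∨ q), 1
11. ¬p, 1
12. ¬q, 1
13. q, 2
14. ¬(p ∨ q), 2
15. ¬p, 2
16. ¬q, 2
Accessibility: 0R0, 0R1, 0R2, 1R1, 1R2, 2R2
Branch closes: q and ¬q both at 2.
Every branch of the negation's tableau closes; the branch above is one of them.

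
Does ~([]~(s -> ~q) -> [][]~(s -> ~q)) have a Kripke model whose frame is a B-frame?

Satisfiable (open branch found)

1. ~([]~(s -> ~q) -> [][]~(s -> ~q)), 0
2. []~(s -> ~q), 0   [~->-rule on 1]
3. ~[][]~(s -> ~q), 0   [~->-rule on 1]
4. ~(s -> ~q), 0   [[]-rule on 2 via 0R0]
5. s, 0   [~->-rule on 4]
6. q, 0   [~->-rule on 4]
7. ~[]~(s -> ~q), 1   [~[]-rule on 3: fresh world 1, 0R1]
8. ~(s -> ~q), 1   [[]-rule on 2 via 0R1]
9. s, 1   [~->-rule on 8]
10. q, 1   [~->-rule on 8]
11. s -> ~q, 2   [~[]-rule on 7: fresh world 2, 1R2]
12. ~q, 2   [->-rule on 11 (branches; this branch)]
Accessibility: 0R0, 0R1, 1R0, 1R1, 1R2, 2R1, 2R2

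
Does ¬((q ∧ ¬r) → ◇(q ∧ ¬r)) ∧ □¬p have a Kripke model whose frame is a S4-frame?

1. ¬((q ∧ ¬r) → ◇(q ∧ ¬r)) ∧ □¬p, w0
2. ¬((q ∧ ¬r) → ◇(q ∧ ¬r)), w0   [∧-rule on 1]
3. □¬p, w0   [∧-rule on 1]
4. q ∧ ¬r, w0   [¬→-rule on 2]
5. ¬◇(q ∧ ¬r), w0   [¬→-rule on 2]
6. q, w0   [∧-rule on 4]
7. ¬r, w0   [∧-rule on 4]
8. ¬p, w0   [□-rule on 3 via w0Rw0]
9. ¬(q ∧ ¬r), w0   [¬◇-rule on 5 via w0Rw0]
10. r, w0   [¬∧-rule on 9 (branches; this branch)]
Accessibility: w0Rw0
Branch closes: r and ¬r both at w0.
All branches of the tableau close; one closing branch shown above.

No, unsatisfiable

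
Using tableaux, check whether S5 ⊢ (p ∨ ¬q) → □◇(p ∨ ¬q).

Tableau for the negation ¬((p ∨ ¬q) → □◇(p ∨ ¬q)):
1. ¬((p ∨ ¬q) → □◇(p ∨ ¬q)), u
2. p ∨ ¬q, u
3. ¬□◇(p ∨ ¬q), u
4. ¬q, u
5. ¬◇(p ∨ ¬q), v
6. ¬(p ∨ ¬q), u
7. ¬p, u
8. q, u
Accessibility: uRu, uRv, vRu, vRv
Branch closes: q and ¬q both at u.
All branches of the negation close; one closing branch shown above.

Yes, valid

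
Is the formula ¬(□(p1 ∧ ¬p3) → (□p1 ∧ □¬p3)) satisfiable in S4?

Unsatisfiable

1. ¬(□(p1 ∧ ¬p3) → (□p1 ∧ □¬p3)), w0
2. □(p1 ∧ ¬p3), w0
3. ¬(□p1 ∧ □¬p3), w0
4. p1 ∧ ¬p3, w0
5. p1, w0
6. ¬p3, w0
7. ¬□¬p3, w0
8. p3, w1
9. p1 ∧ ¬p3, w1
10. p1, w1
11. ¬p3, w1
Accessibility: w0Rw0, w0Rw1, w1Rw1
Branch closes: p3 and ¬p3 both at w1.
All branches of the tableau close; one closing branch shown above.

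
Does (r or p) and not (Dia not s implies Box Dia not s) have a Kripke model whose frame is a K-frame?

1. (r or p) and not (Dia not s implies Box Dia not s), w0
2. r or p, w0
3. not (Dia not s implies Box Dia not s), w0
4. Dia not s, w0
5. not Box Dia not s, w0
6. p, w0
7. not s, w1
8. not Dia not s, w2
Accessibility: w0Rw1, w0Rw2

Satisfiable (open branch found)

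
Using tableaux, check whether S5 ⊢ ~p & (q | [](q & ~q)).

Tableau for the negation ~(~p & (q | [](q & ~q))):
1. ~(~p & (q | [](q & ~q))), 0
2. ~(q | [](q & ~q)), 0
3. ~q, 0
4. ~[](q & ~q), 0
5. ~(q & ~q), 1
6. q, 1
Accessibility: 0R0, 0R1, 1R0, 1R1
The negation has an open branch (countermodel exists).

Not valid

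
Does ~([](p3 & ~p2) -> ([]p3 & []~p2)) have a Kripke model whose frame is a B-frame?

Unsatisfiable

1. ~([](p3 & ~p2) -> ([]p3 & []~p2)), u
2. [](p3 & ~p2), u   [~->-rule on 1]
3. ~([]p3 & []~p2), u   [~->-rule on 1]
4. p3 & ~p2, u   [[]-rule on 2 via uRu]
5. p3, u   [&-rule on 4]
6. ~p2, u   [&-rule on 4]
7. ~[]~p2, u   [~&-rule on 3 (branches; this branch)]
8. p2, v   [~[]-rule on 7: fresh world v, uRv]
9. p3 & ~p2, v   [[]-rule on 2 via uRv]
10. p3, v   [&-rule on 9]
11. ~p2, v   [&-rule on 9]
Accessibility: uRu, uRv, vRu, vRv
Branch closes: p2 and ~p2 both at v.
(One branch shown.) All branches close.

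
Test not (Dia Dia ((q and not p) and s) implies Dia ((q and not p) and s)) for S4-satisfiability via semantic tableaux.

Unsatisfiable (every branch closes)

1. not (Dia Dia ((q and not p) and s) implies Dia ((q and not p) and s)), u
2. Dia Dia ((q and not p) and s), u   [neg-implies-rule on 1]
3. not Dia ((q and not p) and s), u   [neg-implies-rule on 1]
4. not ((q and not p) and s), u   [neg-Dia-rule on 3 via uRu]
5. not (q and not p), u   [neg-and-rule on 4 (branches; this branch)]
6. p, u   [neg-and-rule on 5 (branches; this branch)]
7. Dia ((q and not p) and s), v   [Dia-rule on 2: fresh world v, uRv]
8. not ((q and not p) and s), v   [neg-Dia-rule on 3 via uRv]
9. not (q and not p), v   [neg-and-rule on 8 (branches; this branch)]
10. p, v   [neg-and-rule on 9 (branches; this branch)]
11. (q and not p) and s, w   [Dia-rule on 7: fresh world w, vRw]
12. q and not p, w   [and-rule on 11]
13. s, w   [and-rule on 11]
14. q, w   [and-rule on 12]
15. not p, w   [and-rule on 12]
16. not ((q and not p) and s), w   [neg-Dia-rule on 3 via uRw]
17. not (q and not p), w   [neg-and-rule on 16 (branches; this branch)]
18. p, w   [neg-and-rule on 17 (branches; this branch)]
Accessibility: uRu, uRv, uRw, vRv, vRw, wRw
Branch closes: p and not p both at w.
(One branch shown.) All branches close.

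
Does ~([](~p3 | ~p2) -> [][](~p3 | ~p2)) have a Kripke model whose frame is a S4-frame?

Unsatisfiable (every branch closes)

1. ~([](~p3 | ~p2) -> [][](~p3 | ~p2)), w0
2. [](~p3 | ~p2), w0
3. ~[][](~p3 | ~p2), w0
4. ~p3 | ~p2, w0
5. ~p2, w0
6. ~[](~p3 | ~p2), w1
7. ~p3 | ~p2, w1
8. ~p2, w1
9. ~(~p3 | ~p2), w2
10. p3, w2
11. p2, w2
12. ~p3 | ~p2, w2
13. ~p2, w2
Accessibility: w0Rw0, w0Rw1, w0Rw2, w1Rw1, w1Rw2, w2Rw2
Branch closes: p2 and ~p2 both at w2.
All branches of the tableau close; one closing branch shown above.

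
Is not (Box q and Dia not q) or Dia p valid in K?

Valid

Tableau for the negation not (not (Box q and Dia not q) or Dia p):
1. not (not (Box q and Dia not q) or Dia p), 0
2. Box q and Dia not q, 0   [neg-or-rule on 1]
3. not Dia p, 0   [neg-or-rule on 1]
4. Box q, 0   [and-rule on 2]
5. Dia not q, 0   [and-rule on 2]
6. not q, 1   [Dia-rule on 5: fresh world 1, 0R1]
7. not p, 1   [neg-Dia-rule on 3 via 0R1]
8. q, 1   [Box-rule on 4 via 0R1]
Accessibility: 0R1
Branch closes: q and not q both at 1.
Every branch of the negation's tableau closes; the branch above is one of them.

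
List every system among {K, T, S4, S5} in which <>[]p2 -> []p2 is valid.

S5

S5-tableau for the negation ~(<>[]p2 -> []p2):
1. ~(<>[]p2 -> []p2), u
2. <>[]p2, u
3. ~[]p2, u
4. []p2, v
5. p2, u
6. p2, v
7. ~p2, w
8. p2, w
Accessibility: uRu, uRv, uRw, vRu, vRv, vRw, wRu, wRv, wRw
Branch closes: p2 and ~p2 both at w.
Every branch closes (one shown): valid in S5.
S4-tableau for the negation ~(<>[]p2 -> []p2):
1. ~(<>[]p2 -> []p2), u
2. <>[]p2, u
3. ~[]p2, u
4. []p2, v
5. p2, v
6. ~p2, w
Accessibility: uRu, uRv, uRw, vRv, wRw
Complete open branch: countermodel on an S4-frame, so not valid in S4, nor in K, T (the same frame is also a K-frame and a T-frame).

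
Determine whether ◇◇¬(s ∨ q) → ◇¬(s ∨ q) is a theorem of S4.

Tableau for the negation ¬(◇◇¬(s ∨ q) → ◇¬(s ∨ q)):
1. ¬(◇◇¬(s ∨ q) → ◇¬(s ∨ q)), 0
2. ◇◇¬(s ∨ q), 0
3. ¬◇¬(s ∨ q), 0
4. s ∨ q, 0
5. q, 0
6. ◇¬(s ∨ q), 1
7. s ∨ q, 1
8. q, 1
9. ¬(s ∨ q), 2
10. ¬s, 2
11. ¬q, 2
12. s ∨ q, 2
13. q, 2
Accessibility: 0R0, 0R1, 0R2, 1R1, 1R2, 2R2
Branch closes: q and ¬q both at 2.
Every branch of the negation's tableau closes; the branch above is one of them.

Valid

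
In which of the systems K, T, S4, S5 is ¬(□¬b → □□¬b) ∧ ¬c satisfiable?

K, T

S4-tableau for the formula:
1. ¬(□¬b → □□¬b) ∧ ¬c, w0
2. ¬(□¬b → □□¬b), w0
3. ¬c, w0
4. □¬b, w0
5. ¬□□¬b, w0
6. ¬b, w0
7. ¬□¬b, w1
8. ¬b, w1
9. b, w2
10. ¬b, w2
Accessibility: w0Rw0, w0Rw1, w0Rw2, w1Rw1, w1Rw2, w2Rw2
Branch closes: b and ¬b both at w2.
Every branch closes (one shown): unsatisfiable in S4, hence also in S5 (every S5-frame is an S4-frame).
T-tableau for the formula:
1. ¬(□¬b → □□¬b) ∧ ¬c, w0
2. ¬(□¬b → □□¬b), w0
3. ¬c, w0
4. □¬b, w0
5. ¬□□¬b, w0
6. ¬b, w0
7. ¬□¬b, w1
8. ¬b, w1
9. b, w2
Accessibility: w0Rw0, w0Rw1, w1Rw1, w1Rw2, w2Rw2
Complete open branch: satisfiable in T, hence also in K (this T-model is also a K-model).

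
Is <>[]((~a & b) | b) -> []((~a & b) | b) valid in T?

Tableau for the negation ~(<>[]((~a & b) | b) -> []((~a & b) | b)):
1. ~(<>[]((~a & b) | b) -> []((~a & b) | b)), u
2. <>[]((~a & b) | b), u
3. ~[]((~a & b) | b), u
4. []((~a & b) | b), v
5. (~a & b) | b, v
6. b, v
7. ~((~a & b) | b), w
8. ~(~a & b), w
9. ~b, w
Accessibility: uRu, uRv, uRw, vRv, wRw
The negation has an open branch (countermodel exists).

No, not valid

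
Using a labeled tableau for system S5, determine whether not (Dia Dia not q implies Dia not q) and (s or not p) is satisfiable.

Unsatisfiable (every branch closes)

1. not (Dia Dia not q implies Dia not q) and (s or not p), u
2. not (Dia Dia not q implies Dia not q), u
3. s or not p, u
4. Dia Dia not q, u
5. not Dia not q, u
6. q, u
7. not p, u
8. Dia not q, v
9. q, v
10. not q, w
11. q, w
Accessibility: uRu, uRv, uRw, vRu, vRv, vRw, wRu, wRv, wRw
Branch closes: q and not q both at w.
All branches of the tableau close; one closing branch shown above.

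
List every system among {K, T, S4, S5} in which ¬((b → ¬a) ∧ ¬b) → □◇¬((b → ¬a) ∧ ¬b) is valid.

S5

S4-tableau for the negation ¬(¬((b → ¬a) ∧ ¬b) → □◇¬((b → ¬a) ∧ ¬b)):
1. ¬(¬((b → ¬a) ∧ ¬b) → □◇¬((b → ¬a) ∧ ¬b)), 0
2. ¬((b → ¬a) ∧ ¬b), 0
3. ¬□◇¬((b → ¬a) ∧ ¬b), 0
4. b, 0
5. ¬◇¬((b → ¬a) ∧ ¬b), 1
6. (b → ¬a) ∧ ¬b, 1
7. b → ¬a, 1
8. ¬b, 1
9. ¬a, 1
Accessibility: 0R0, 0R1, 1R1
Complete open branch: countermodel on an S4-frame, so not valid in S4, nor in K, T (the same frame is also a K-frame and a T-frame).
S5-tableau for the negation ¬(¬((b → ¬a) ∧ ¬b) → □◇¬((b → ¬a) ∧ ¬b)):
1. ¬(¬((b → ¬a) ∧ ¬b) → □◇¬((b → ¬a) ∧ ¬b)), 0
2. ¬((b → ¬a) ∧ ¬b), 0
3. ¬□◇¬((b → ¬a) ∧ ¬b), 0
4. ¬(b → ¬a), 0
5. b, 0
6. a, 0
7. ¬◇¬((b → ¬a) ∧ ¬b), 1
8. (b → ¬a) ∧ ¬b, 0
9. b → ¬a, 0
10. ¬b, 0
Accessibility: 0R0, 0R1, 1R0, 1R1
Branch closes: b and ¬b both at 0.
Every branch closes (one shown): valid in S5.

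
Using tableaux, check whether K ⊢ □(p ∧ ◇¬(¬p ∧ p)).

No, not valid

Tableau for the negation ¬□(p ∧ ◇¬(¬p ∧ p)):
1. ¬□(p ∧ ◇¬(¬p ∧ p)), w0
2. ¬(p ∧ ◇¬(¬p ∧ p)), w1
3. ¬◇¬(¬p ∧ p), w1
Accessibility: w0Rw1
The negation has an open branch (countermodel exists).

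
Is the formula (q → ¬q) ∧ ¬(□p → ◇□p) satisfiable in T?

Unsatisfiable (every branch closes)

1. (q → ¬q) ∧ ¬(□p → ◇□p), 0
2. q → ¬q, 0
3. ¬(□p → ◇□p), 0
4. □p, 0
5. ¬◇□p, 0
6. p, 0
7. ¬□p, 0
8. ¬q, 0
9. ¬p, 1
10. p, 1
Accessibility: 0R0, 0R1, 1R1
Branch closes: p and ¬p both at 1.
Every branch closes; the branch above is one of them.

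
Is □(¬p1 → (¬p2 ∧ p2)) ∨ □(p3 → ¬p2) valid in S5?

Not valid

Tableau for the negation ¬(□(¬p1 → (¬p2 ∧ p2)) ∨ □(p3 → ¬p2)):
1. ¬(□(¬p1 → (¬p2 ∧ p2)) ∨ □(p3 → ¬p2)), 0
2. ¬□(¬p1 → (¬p2 ∧ p2)), 0
3. ¬□(p3 → ¬p2), 0
4. ¬(¬p1 → (¬p2 ∧ p2)), 1
5. ¬p1, 1
6. ¬(¬p2 ∧ p2), 1
7. ¬p2, 1
8. ¬(p3 → ¬p2), 2
9. p3, 2
10. p2, 2
Accessibility: 0R0, 0R1, 0R2, 1R0, 1R1, 1R2, 2R0, 2R1, 2R2
The negation has an open branch (countermodel exists).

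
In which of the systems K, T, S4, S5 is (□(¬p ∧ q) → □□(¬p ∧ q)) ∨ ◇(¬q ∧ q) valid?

S4, S5

S4-tableau for the negation ¬((□(¬p ∧ q) → □□(¬p ∧ q)) ∨ ◇(¬q ∧ q)):
1. ¬((□(¬p ∧ q) → □□(¬p ∧ q)) ∨ ◇(¬q ∧ q)), w0
2. ¬(□(¬p ∧ q) → □□(¬p ∧ q)), w0
3. ¬◇(¬q ∧ q), w0
4. □(¬p ∧ q), w0
5. ¬□□(¬p ∧ q), w0
6. ¬(¬q ∧ q), w0
7. ¬p ∧ q, w0
8. ¬p, w0
9. q, w0
10. ¬□(¬p ∧ q), w1
11. ¬(¬q ∧ q), w1
12. ¬p ∧ q, w1
13. ¬p, w1
14. q, w1
15. ¬(¬p ∧ q), w2
16. ¬(¬q ∧ q), w2
17. ¬p ∧ q, w2
18. ¬p, w2
19. q, w2
20. ¬q, w2
Accessibility: w0Rw0, w0Rw1, w0Rw2, w1Rw1, w1Rw2, w2Rw2
Branch closes: q and ¬q both at w2.
Every branch closes (one shown): valid in S4, hence also in S5 (every theorem of S4 is a theorem of S5).
T-tableau for the negation ¬((□(¬p ∧ q) → □□(¬p ∧ q)) ∨ ◇(¬q ∧ q)):
1. ¬((□(¬p ∧ q) → □□(¬p ∧ q)) ∨ ◇(¬q ∧ q)), w0
2. ¬(□(¬p ∧ q) → □□(¬p ∧ q)), w0
3. ¬◇(¬q ∧ q), w0
4. □(¬p ∧ q), w0
5. ¬□□(¬p ∧ q), w0
6. ¬(¬q ∧ q), w0
7. ¬p ∧ q, w0
8. ¬p, w0
9. q, w0
10. ¬□(¬p ∧ q), w1
11. ¬(¬q ∧ q), w1
12. ¬p ∧ q, w1
13. ¬p, w1
14. q, w1
15. ¬(¬p ∧ q), w2
16. ¬q, w2
Accessibility: w0Rw0, w0Rw1, w1Rw1, w1Rw2, w2Rw2
Complete open branch: countermodel on a T-frame, so not valid in T, nor in K (the same frame is also a K-frame).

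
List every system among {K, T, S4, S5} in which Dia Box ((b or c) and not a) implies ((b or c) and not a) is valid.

S5-tableau for the negation not (Dia Box ((b or c) and not a) implies ((b or c) and not a)):
1. not (Dia Box ((b or c) and not a) implies ((b or c) and not a)), 0
2. Dia Box ((b or c) and not a), 0
3. not ((b or c) and not a), 0
4. not (b or c), 0
5. not b, 0
6. not c, 0
7. Box ((b or c) and not a), 1
8. (b or c) and not a, 0
9. b or c, 0
10. not a, 0
11. (b or c) and not a, 1
12. b or c, 1
13. not a, 1
14. c, 0
Accessibility: 0R0, 0R1, 1R0, 1R1
Branch closes: c and not c both at 0.
Every branch closes (one shown): valid in S5.
S4-tableau for the negation not (Dia Box ((b or c) and not a) implies ((b or c) and not a)):
1. not (Dia Box ((b or c) and not a) implies ((b or c) and not a)), 0
2. Dia Box ((b or c) and not a), 0
3. not ((b or c) and not a), 0
4. a, 0
5. Box ((b or c) and not a), 1
6. (b or c) and not a, 1
7. b or c, 1
8. not a, 1
9. c, 1
Accessibility: 0R0, 0R1, 1R1
Complete open branch: countermodel on an S4-frame, so not valid in S4, nor in K, T (the same frame is also a K-frame and a T-frame).

S5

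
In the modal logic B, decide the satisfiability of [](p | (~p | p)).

Satisfiable (open branch found)

1. [](p | (~p | p)), 0
2. p | (~p | p), 0
3. ~p | p, 0
4. p, 0
Accessibility: 0R0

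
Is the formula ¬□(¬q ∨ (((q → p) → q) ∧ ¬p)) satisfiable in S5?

Satisfiable

1. ¬□(¬q ∨ (((q → p) → q) ∧ ¬p)), w0
2. ¬(¬q ∨ (((q → p) → q) ∧ ¬p)), w1
3. q, w1
4. ¬(((q → p) → q) ∧ ¬p), w1
5. p, w1
Accessibility: w0Rw0, w0Rw1, w1Rw0, w1Rw1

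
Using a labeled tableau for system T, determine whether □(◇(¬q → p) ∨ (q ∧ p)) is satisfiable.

Satisfiable (open branch found)

1. □(◇(¬q → p) ∨ (q ∧ p)), u
2. ◇(¬q → p) ∨ (q ∧ p), u
3. q ∧ p, u
4. q, u
5. p, u
Accessibility: uRu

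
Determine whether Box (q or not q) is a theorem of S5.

Yes, valid

Tableau for the negation not Box (q or not q):
1. not Box (q or not q), w0
2. not (q or not q), w1
3. not q, w1
4. q, w1
Accessibility: w0Rw0, w0Rw1, w1Rw0, w1Rw1
Branch closes: q and not q both at w1.
Every branch of the negation's tableau closes; the branch above is one of them.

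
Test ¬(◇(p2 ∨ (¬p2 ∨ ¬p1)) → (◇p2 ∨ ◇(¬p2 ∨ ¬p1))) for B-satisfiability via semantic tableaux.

1. ¬(◇(p2 ∨ (¬p2 ∨ ¬p1)) → (◇p2 ∨ ◇(¬p2 ∨ ¬p1))), w0
2. ◇(p2 ∨ (¬p2 ∨ ¬p1)), w0
3. ¬(◇p2 ∨ ◇(¬p2 ∨ ¬p1)), w0
4. ¬◇p2, w0
5. ¬◇(¬p2 ∨ ¬p1), w0
6. ¬p2, w0
7. ¬(¬p2 ∨ ¬p1), w0
8. p2, w0
9. p1, w0
Accessibility: w0Rw0
Branch closes: p2 and ¬p2 both at w0.
(One branch shown.) All branches close.

No, unsatisfiable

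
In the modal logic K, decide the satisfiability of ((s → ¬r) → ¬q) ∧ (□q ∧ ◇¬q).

1. ((s → ¬r) → ¬q) ∧ (□q ∧ ◇¬q), w0
2. (s → ¬r) → ¬q, w0
3. □q ∧ ◇¬q, w0
4. □q, w0
5. ◇¬q, w0
6. ¬(s → ¬r), w0
7. s, w0
8. r, w0
9. ¬q, w1
10. q, w1
Accessibility: w0Rw1
Branch closes: q and ¬q both at w1.
(One branch shown.) All branches close.

Unsatisfiable (every branch closes)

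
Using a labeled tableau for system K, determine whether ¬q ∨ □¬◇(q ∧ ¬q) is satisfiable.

1. ¬q ∨ □¬◇(q ∧ ¬q), w0
2. □¬◇(q ∧ ¬q), w0   [∨-rule on 1 (branches; this branch)]

Satisfiable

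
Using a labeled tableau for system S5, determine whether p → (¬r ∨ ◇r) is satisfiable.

1. p → (¬r ∨ ◇r), 0
2. ¬r ∨ ◇r, 0
3. ◇r, 0
4. r, 1
Accessibility: 0R0, 0R1, 1R0, 1R1

Satisfiable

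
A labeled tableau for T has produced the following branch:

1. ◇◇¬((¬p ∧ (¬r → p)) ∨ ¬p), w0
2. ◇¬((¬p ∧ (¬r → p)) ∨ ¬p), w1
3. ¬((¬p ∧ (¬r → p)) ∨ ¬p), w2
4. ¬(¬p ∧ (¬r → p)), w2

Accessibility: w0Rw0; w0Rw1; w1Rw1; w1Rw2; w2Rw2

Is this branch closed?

No atom appears with both signs at the same world.

Not closed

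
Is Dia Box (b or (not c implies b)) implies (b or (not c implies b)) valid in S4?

Tableau for the negation not (Dia Box (b or (not c implies b)) implies (b or (not c implies b))):
1. not (Dia Box (b or (not c implies b)) implies (b or (not c implies b))), 0
2. Dia Box (b or (not c implies b)), 0
3. not (b or (not c implies b)), 0
4. not b, 0
5. not (not c implies b), 0
6. not c, 0
7. Box (b or (not c implies b)), 1
8. b or (not c implies b), 1
9. not c implies b, 1
10. b, 1
Accessibility: 0R0, 0R1, 1R1
The negation has an open branch (countermodel exists).

Not valid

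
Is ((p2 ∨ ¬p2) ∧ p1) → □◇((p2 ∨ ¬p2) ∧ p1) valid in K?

No, not valid

Tableau for the negation ¬(((p2 ∨ ¬p2) ∧ p1) → □◇((p2 ∨ ¬p2) ∧ p1)):
1. ¬(((p2 ∨ ¬p2) ∧ p1) → □◇((p2 ∨ ¬p2) ∧ p1)), 0
2. (p2 ∨ ¬p2) ∧ p1, 0
3. ¬□◇((p2 ∨ ¬p2) ∧ p1), 0
4. p2 ∨ ¬p2, 0
5. p1, 0
6. ¬p2, 0
7. ¬◇((p2 ∨ ¬p2) ∧ p1), 1
Accessibility: 0R1
The negation has an open branch (countermodel exists).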